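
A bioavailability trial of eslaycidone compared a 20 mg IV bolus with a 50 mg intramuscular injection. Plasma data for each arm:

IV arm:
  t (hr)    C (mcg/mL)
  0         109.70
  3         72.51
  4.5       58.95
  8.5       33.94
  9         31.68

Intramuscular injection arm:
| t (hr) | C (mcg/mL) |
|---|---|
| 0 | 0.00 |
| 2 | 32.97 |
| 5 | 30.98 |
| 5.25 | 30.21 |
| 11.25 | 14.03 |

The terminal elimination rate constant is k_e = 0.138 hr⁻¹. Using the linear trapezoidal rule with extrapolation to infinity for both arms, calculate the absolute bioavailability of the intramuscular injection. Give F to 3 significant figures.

Trapezoidal AUC_0→9 (IV):
  [0→3]: (109.70+72.51)/2 × 3 = 273.315
  [3→4.5]: (72.51+58.95)/2 × 1.5 = 98.595
  [4.5→8.5]: (58.95+33.94)/2 × 4 = 185.78
  [8.5→9]: (33.94+31.68)/2 × 0.5 = 16.405
  Sum = 574.095 mcg/mL·hr
IV tail: 31.68/0.138 = 229.565; AUC_iv,0→∞ = 574.095 + 229.565 = 803.66 mcg/mL·hr
Trapezoidal AUC_0→11.25 (intramuscular injection):
  [0→2]: (0.00+32.97)/2 × 2 = 32.97
  [2→5]: (32.97+30.98)/2 × 3 = 95.925
  [5→5.25]: (30.98+30.21)/2 × 0.25 = 7.64875
  [5.25→11.25]: (30.21+14.03)/2 × 6 = 132.72
  Sum = 269.26375 mcg/mL·hr
intramuscular injection tail: 14.03/0.138 = 101.667; AUC_ev,0→∞ = 269.26375 + 101.667 = 370.93075 mcg/mL·hr
F = (AUC_ev/D_ev)/(AUC_iv/D_iv) = (370.93075/50)/(803.66/20) = 7.418615/40.183 = 0.1846

F = 0.185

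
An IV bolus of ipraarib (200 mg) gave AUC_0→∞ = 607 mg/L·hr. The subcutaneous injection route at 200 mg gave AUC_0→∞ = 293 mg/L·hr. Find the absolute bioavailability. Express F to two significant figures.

F = 0.48

F = (AUC_ev / D_ev) / (AUC_iv / D_iv)
  = (293/200) / (607/200)
  = 1.465 / 3.035 = 0.4827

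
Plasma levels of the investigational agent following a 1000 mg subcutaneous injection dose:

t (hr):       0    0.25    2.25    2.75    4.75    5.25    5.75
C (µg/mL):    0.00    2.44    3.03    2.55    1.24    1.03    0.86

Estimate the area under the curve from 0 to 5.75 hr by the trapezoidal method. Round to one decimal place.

AUC = 12.0 µg/mL·hr

Trapezoidal AUC_0→5.75:
  [0→0.25]: (0.00+2.44)/2 × 0.25 = 0.305
  [0.25→2.25]: (2.44+3.03)/2 × 2 = 5.47
  [2.25→2.75]: (3.03+2.55)/2 × 0.5 = 1.395
  [2.75→4.75]: (2.55+1.24)/2 × 2 = 3.79
  [4.75→5.25]: (1.24+1.03)/2 × 0.5 = 0.5675
  [5.25→5.75]: (1.03+0.86)/2 × 0.5 = 0.4725
  Sum = 12.0 µg/mL·hr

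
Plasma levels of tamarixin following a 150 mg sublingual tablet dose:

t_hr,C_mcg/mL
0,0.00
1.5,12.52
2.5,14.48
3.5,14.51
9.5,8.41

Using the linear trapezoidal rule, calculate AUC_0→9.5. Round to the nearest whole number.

AUC = 106 mcg/mL·hr

Trapezoidal AUC_0→9.5:
  [0→1.5]: (0.00+12.52)/2 × 1.5 = 9.39
  [1.5→2.5]: (12.52+14.48)/2 × 1 = 13.5
  [2.5→3.5]: (14.48+14.51)/2 × 1 = 14.495
  [3.5→9.5]: (14.51+8.41)/2 × 6 = 68.76
  Sum = 106.145 mcg/mL·hr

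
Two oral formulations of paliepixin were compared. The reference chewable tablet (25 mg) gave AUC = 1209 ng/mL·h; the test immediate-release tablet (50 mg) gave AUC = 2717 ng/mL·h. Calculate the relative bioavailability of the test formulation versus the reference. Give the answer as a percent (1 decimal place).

F_rel = 112.4%

F_rel = (AUC_test/D_test) / (AUC_ref/D_ref)
      = (2717/50) / (1209/25)
      = 54.34 / 48.36 = 1.1237 = 112.37%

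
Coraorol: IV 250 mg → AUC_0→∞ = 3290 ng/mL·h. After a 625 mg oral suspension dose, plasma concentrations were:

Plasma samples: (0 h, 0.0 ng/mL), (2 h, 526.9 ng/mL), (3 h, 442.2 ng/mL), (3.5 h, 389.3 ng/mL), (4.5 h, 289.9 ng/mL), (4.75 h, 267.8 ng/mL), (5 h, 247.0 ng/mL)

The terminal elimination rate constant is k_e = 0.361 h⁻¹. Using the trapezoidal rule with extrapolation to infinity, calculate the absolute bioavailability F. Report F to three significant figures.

F = 0.289

Trapezoidal AUC_0→5 (oral suspension):
  [0→2]: (0.0+526.9)/2 × 2 = 526.9
  [2→3]: (526.9+442.2)/2 × 1 = 484.55
  [3→3.5]: (442.2+389.3)/2 × 0.5 = 207.875
  [3.5→4.5]: (389.3+289.9)/2 × 1 = 339.6
  [4.5→4.75]: (289.9+267.8)/2 × 0.25 = 69.7125
  [4.75→5]: (267.8+247.0)/2 × 0.25 = 64.35
  Sum = 1692.9875 ng/mL·h
Tail: C_last/k_e = 247.0/0.361 = 684.211
AUC_0→∞ (oral suspension) = 1692.9875 + 684.211 = 2377.1985 ng/mL·h
F = (AUC_ev/D_ev)/(AUC_iv/D_iv) = (2377.1985/625)/(3290/250) = 3.8035176/13.16 = 0.2890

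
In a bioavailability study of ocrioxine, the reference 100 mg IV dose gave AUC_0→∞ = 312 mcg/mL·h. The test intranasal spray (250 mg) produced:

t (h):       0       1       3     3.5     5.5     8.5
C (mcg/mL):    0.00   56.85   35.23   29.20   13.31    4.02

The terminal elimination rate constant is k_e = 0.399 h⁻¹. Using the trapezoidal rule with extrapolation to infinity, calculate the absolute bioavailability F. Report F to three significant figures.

Trapezoidal AUC_0→8.5 (intranasal spray):
  [0→1]: (0.00+56.85)/2 × 1 = 28.425
  [1→3]: (56.85+35.23)/2 × 2 = 92.08
  [3→3.5]: (35.23+29.20)/2 × 0.5 = 16.1075
  [3.5→5.5]: (29.20+13.31)/2 × 2 = 42.51
  [5.5→8.5]: (13.31+4.02)/2 × 3 = 25.995
  Sum = 205.1175 mcg/mL·h
Tail: C_last/k_e = 4.02/0.399 = 10.075
AUC_0→∞ (intranasal spray) = 205.1175 + 10.075 = 215.1925 mcg/mL·h
F = (AUC_ev/D_ev)/(AUC_iv/D_iv) = (215.1925/250)/(312/100) = 0.86077/3.12 = 0.2759

F = 0.276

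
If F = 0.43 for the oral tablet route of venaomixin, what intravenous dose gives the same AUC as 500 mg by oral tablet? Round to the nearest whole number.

D_iv = 215 mg

Systemic exposure from an extravascular dose = F × D_ev, so the equivalent IV dose is F × D_ev.
D_iv = F × D_ev = 0.43 × 500 = 215 mg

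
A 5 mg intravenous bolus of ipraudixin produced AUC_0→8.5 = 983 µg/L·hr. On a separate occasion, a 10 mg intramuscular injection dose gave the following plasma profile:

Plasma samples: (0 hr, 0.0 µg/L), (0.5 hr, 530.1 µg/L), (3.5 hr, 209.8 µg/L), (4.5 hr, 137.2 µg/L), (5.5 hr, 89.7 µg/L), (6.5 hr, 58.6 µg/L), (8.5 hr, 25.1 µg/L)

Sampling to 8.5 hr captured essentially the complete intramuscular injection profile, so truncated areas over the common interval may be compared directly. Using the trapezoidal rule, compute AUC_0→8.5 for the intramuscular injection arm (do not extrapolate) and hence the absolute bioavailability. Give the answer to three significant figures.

F = 0.858

Trapezoidal AUC_0→8.5 (intramuscular injection):
  [0→0.5]: (0.0+530.1)/2 × 0.5 = 132.525
  [0.5→3.5]: (530.1+209.8)/2 × 3 = 1109.85
  [3.5→4.5]: (209.8+137.2)/2 × 1 = 173.5
  [4.5→5.5]: (137.2+89.7)/2 × 1 = 113.45
  [5.5→6.5]: (89.7+58.6)/2 × 1 = 74.15
  [6.5→8.5]: (58.6+25.1)/2 × 2 = 83.7
  Sum = 1687.175 µg/L·hr
F = (AUC_ev/D_ev)/(AUC_iv/D_iv) = (1687.175/10)/(983/5) = 168.7175/196.6 = 0.8582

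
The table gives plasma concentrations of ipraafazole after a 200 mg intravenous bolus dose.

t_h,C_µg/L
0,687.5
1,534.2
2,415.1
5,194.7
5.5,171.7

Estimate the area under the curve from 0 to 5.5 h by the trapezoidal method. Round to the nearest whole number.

Trapezoidal AUC_0→5.5:
  [0→1]: (687.5+534.2)/2 × 1 = 610.85
  [1→2]: (534.2+415.1)/2 × 1 = 474.65
  [2→5]: (415.1+194.7)/2 × 3 = 914.7
  [5→5.5]: (194.7+171.7)/2 × 0.5 = 91.6
  Sum = 2091.8 µg/L·h

AUC = 2092 µg/L·h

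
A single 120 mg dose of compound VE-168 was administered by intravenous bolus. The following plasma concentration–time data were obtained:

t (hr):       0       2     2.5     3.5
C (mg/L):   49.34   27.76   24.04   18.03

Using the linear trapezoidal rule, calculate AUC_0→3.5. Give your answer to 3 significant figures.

AUC = 111 mg/L·hr

Trapezoidal AUC_0→3.5:
  [0→2]: (49.34+27.76)/2 × 2 = 77.1
  [2→2.5]: (27.76+24.04)/2 × 0.5 = 12.95
  [2.5→3.5]: (24.04+18.03)/2 × 1 = 21.035
  Sum = 111.085 mg/L·hr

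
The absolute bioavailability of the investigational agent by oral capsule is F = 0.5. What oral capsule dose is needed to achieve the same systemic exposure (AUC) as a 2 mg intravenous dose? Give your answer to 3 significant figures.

D_oral = 4.00 mg

For equal systemic exposure: F × D_ev = D_iv
D_ev = D_iv / F = 2 / 0.5 = 4 mg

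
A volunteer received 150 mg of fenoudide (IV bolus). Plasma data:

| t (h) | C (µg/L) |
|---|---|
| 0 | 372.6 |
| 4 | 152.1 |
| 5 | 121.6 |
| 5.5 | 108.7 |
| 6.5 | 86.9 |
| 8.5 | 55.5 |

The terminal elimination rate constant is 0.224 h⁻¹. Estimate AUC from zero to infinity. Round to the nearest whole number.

Trapezoidal AUC_0→8.5:
  [0→4]: (372.6+152.1)/2 × 4 = 1049.4
  [4→5]: (152.1+121.6)/2 × 1 = 136.85
  [5→5.5]: (121.6+108.7)/2 × 0.5 = 57.575
  [5.5→6.5]: (108.7+86.9)/2 × 1 = 97.8
  [6.5→8.5]: (86.9+55.5)/2 × 2 = 142.4
  Sum = 1484.025 µg/L·h
Extrapolated tail: C_last / k_e = 55.5 / 0.224 = 247.768
AUC_0→∞ = 1484.025 + 247.768 = 1731.793 µg/L·h

AUC = 1732 µg/L·h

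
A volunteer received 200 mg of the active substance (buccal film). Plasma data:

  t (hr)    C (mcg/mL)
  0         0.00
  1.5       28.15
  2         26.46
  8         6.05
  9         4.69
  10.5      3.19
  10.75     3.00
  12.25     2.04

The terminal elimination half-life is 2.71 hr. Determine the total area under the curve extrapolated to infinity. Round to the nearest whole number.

Trapezoidal AUC_0→12.25:
  [0→1.5]: (0.00+28.15)/2 × 1.5 = 21.1125
  [1.5→2]: (28.15+26.46)/2 × 0.5 = 13.6525
  [2→8]: (26.46+6.05)/2 × 6 = 97.53
  [8→9]: (6.05+4.69)/2 × 1 = 5.37
  [9→10.5]: (4.69+3.19)/2 × 1.5 = 5.91
  [10.5→10.75]: (3.19+3.00)/2 × 0.25 = 0.77375
  [10.75→12.25]: (3.00+2.04)/2 × 1.5 = 3.78
  Sum = 148.12875 mcg/mL·hr
k_e = ln2 / t½ = 0.693147 / 2.71 = 0.2558 hr^-1
Extrapolated tail: C_last / k_e = 2.04 / 0.2558 = 7.975
AUC_0→∞ = 148.12875 + 7.975 = 156.10375 mcg/mL·hr

AUC = 156 mcg/mL·hr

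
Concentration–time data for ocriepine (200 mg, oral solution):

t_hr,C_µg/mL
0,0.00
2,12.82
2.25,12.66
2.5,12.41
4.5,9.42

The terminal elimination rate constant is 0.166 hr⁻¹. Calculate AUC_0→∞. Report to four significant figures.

Trapezoidal AUC_0→4.5:
  [0→2]: (0.00+12.82)/2 × 2 = 12.82
  [2→2.25]: (12.82+12.66)/2 × 0.25 = 3.185
  [2.25→2.5]: (12.66+12.41)/2 × 0.25 = 3.13375
  [2.5→4.5]: (12.41+9.42)/2 × 2 = 21.83
  Sum = 40.96875 µg/mL·hr
Extrapolated tail: C_last / k_e = 9.42 / 0.166 = 56.747
AUC_0→∞ = 40.96875 + 56.747 = 97.71575 µg/mL·hr

AUC = 97.72 µg/mL·hr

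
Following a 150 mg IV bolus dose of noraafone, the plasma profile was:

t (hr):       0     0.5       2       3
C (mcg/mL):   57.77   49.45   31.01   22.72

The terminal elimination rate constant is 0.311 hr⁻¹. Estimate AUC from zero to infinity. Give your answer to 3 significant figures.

AUC = 187 mcg/mL·hr

Trapezoidal AUC_0→3:
  [0→0.5]: (57.77+49.45)/2 × 0.5 = 26.805
  [0.5→2]: (49.45+31.01)/2 × 1.5 = 60.345
  [2→3]: (31.01+22.72)/2 × 1 = 26.865
  Sum = 114.015 mcg/mL·hr
Extrapolated tail: C_last / k_e = 22.72 / 0.311 = 73.055
AUC_0→∞ = 114.015 + 73.055 = 187.07 mcg/mL·hr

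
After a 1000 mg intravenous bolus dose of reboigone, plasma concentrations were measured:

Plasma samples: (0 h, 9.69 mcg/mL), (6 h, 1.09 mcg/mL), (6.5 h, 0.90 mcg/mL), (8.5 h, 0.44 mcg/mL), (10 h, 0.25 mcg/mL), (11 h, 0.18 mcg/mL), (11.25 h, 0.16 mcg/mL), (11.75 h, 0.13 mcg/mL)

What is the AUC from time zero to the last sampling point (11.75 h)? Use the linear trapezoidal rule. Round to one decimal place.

AUC = 35.0 mcg/mL·h

Trapezoidal AUC_0→11.75:
  [0→6]: (9.69+1.09)/2 × 6 = 32.34
  [6→6.5]: (1.09+0.90)/2 × 0.5 = 0.4975
  [6.5→8.5]: (0.90+0.44)/2 × 2 = 1.34
  [8.5→10]: (0.44+0.25)/2 × 1.5 = 0.5175
  [10→11]: (0.25+0.18)/2 × 1 = 0.215
  [11→11.25]: (0.18+0.16)/2 × 0.25 = 0.0425
  [11.25→11.75]: (0.16+0.13)/2 × 0.5 = 0.0725
  Sum = 35.025 mcg/mL·h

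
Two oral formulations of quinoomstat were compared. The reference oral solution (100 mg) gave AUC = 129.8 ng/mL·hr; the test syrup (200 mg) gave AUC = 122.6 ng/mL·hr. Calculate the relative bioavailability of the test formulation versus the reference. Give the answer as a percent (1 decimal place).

F_rel = 47.2%

F_rel = (AUC_test/D_test) / (AUC_ref/D_ref)
      = (122.6/200) / (129.8/100)
      = 0.613 / 1.298 = 0.4723 = 47.23%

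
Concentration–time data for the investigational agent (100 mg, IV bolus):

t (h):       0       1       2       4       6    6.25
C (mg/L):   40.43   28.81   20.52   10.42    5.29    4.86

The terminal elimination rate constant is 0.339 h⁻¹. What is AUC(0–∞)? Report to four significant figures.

AUC = 121.5 mg/L·h

Trapezoidal AUC_0→6.25:
  [0→1]: (40.43+28.81)/2 × 1 = 34.62
  [1→2]: (28.81+20.52)/2 × 1 = 24.665
  [2→4]: (20.52+10.42)/2 × 2 = 30.94
  [4→6]: (10.42+5.29)/2 × 2 = 15.71
  [6→6.25]: (5.29+4.86)/2 × 0.25 = 1.26875
  Sum = 107.20375 mg/L·h
Extrapolated tail: C_last / k_e = 4.86 / 0.339 = 14.336
AUC_0→∞ = 107.20375 + 14.336 = 121.53975 mg/L·h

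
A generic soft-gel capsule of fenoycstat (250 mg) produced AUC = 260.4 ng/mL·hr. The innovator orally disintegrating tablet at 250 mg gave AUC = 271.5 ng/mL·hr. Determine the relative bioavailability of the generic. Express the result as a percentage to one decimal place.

F_rel = 95.9%

F_rel = (AUC_test/D_test) / (AUC_ref/D_ref)
      = (260.4/250) / (271.5/250)
      = 1.0416 / 1.086 = 0.9591 = 95.91%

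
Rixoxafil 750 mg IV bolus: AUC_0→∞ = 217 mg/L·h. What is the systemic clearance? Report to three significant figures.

CL = Dose_iv / AUC_0→∞
   = 750 / 217 = 3.45622 L/h

CL = 3.46 L/h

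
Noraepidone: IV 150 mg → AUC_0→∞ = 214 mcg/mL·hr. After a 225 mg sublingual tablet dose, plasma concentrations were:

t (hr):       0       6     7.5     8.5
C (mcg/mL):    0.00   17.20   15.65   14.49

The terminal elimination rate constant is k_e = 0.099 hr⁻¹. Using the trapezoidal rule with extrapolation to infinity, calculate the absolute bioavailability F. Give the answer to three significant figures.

Trapezoidal AUC_0→8.5 (sublingual tablet):
  [0→6]: (0.00+17.20)/2 × 6 = 51.6
  [6→7.5]: (17.20+15.65)/2 × 1.5 = 24.6375
  [7.5→8.5]: (15.65+14.49)/2 × 1 = 15.07
  Sum = 91.3075 mcg/mL·hr
Tail: C_last/k_e = 14.49/0.099 = 146.364
AUC_0→∞ (sublingual tablet) = 91.3075 + 146.364 = 237.6715 mcg/mL·hr
F = (AUC_ev/D_ev)/(AUC_iv/D_iv) = (237.6715/225)/(214/150) = 1.05632/1.42667 = 0.7404

F = 0.740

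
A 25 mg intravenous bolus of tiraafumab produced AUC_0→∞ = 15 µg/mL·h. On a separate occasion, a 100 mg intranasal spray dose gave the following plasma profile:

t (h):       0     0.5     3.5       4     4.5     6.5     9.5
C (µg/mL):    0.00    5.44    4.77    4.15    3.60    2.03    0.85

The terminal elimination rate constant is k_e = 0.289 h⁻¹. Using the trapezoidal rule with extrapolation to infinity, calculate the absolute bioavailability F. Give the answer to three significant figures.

Trapezoidal AUC_0→9.5 (intranasal spray):
  [0→0.5]: (0.00+5.44)/2 × 0.5 = 1.36
  [0.5→3.5]: (5.44+4.77)/2 × 3 = 15.315
  [3.5→4]: (4.77+4.15)/2 × 0.5 = 2.23
  [4→4.5]: (4.15+3.60)/2 × 0.5 = 1.9375
  [4.5→6.5]: (3.60+2.03)/2 × 2 = 5.63
  [6.5→9.5]: (2.03+0.85)/2 × 3 = 4.32
  Sum = 30.7925 µg/mL·h
Tail: C_last/k_e = 0.85/0.289 = 2.941
AUC_0→∞ (intranasal spray) = 30.7925 + 2.941 = 33.7335 µg/mL·h
F = (AUC_ev/D_ev)/(AUC_iv/D_iv) = (33.7335/100)/(15/25) = 0.337335/0.6 = 0.5622

F = 0.562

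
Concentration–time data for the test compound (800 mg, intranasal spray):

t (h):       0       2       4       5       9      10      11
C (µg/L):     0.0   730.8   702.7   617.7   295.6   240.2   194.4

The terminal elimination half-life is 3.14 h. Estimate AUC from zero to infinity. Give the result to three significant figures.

Trapezoidal AUC_0→11:
  [0→2]: (0.0+730.8)/2 × 2 = 730.8
  [2→4]: (730.8+702.7)/2 × 2 = 1433.5
  [4→5]: (702.7+617.7)/2 × 1 = 660.2
  [5→9]: (617.7+295.6)/2 × 4 = 1826.6
  [9→10]: (295.6+240.2)/2 × 1 = 267.9
  [10→11]: (240.2+194.4)/2 × 1 = 217.3
  Sum = 5136.3 µg/L·h
k_e = ln2 / t½ = 0.693147 / 3.14 = 0.2207 h^-1
Extrapolated tail: C_last / k_e = 194.4 / 0.2207 = 880.834
AUC_0→∞ = 5136.3 + 880.834 = 6017.134 µg/L·h

AUC = 6020 µg/L·h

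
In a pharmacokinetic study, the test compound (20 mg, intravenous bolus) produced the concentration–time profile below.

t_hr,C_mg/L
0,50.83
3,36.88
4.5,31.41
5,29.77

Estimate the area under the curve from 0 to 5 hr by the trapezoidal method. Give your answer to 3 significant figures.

AUC = 198 mg/L·hr

Trapezoidal AUC_0→5:
  [0→3]: (50.83+36.88)/2 × 3 = 131.565
  [3→4.5]: (36.88+31.41)/2 × 1.5 = 51.2175
  [4.5→5]: (31.41+29.77)/2 × 0.5 = 15.295
  Sum = 198.0775 mg/L·hr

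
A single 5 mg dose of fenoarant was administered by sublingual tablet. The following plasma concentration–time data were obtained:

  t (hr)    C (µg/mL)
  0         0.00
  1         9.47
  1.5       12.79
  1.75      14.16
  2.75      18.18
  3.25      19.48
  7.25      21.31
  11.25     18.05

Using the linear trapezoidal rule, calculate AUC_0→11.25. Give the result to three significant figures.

Trapezoidal AUC_0→11.25:
  [0→1]: (0.00+9.47)/2 × 1 = 4.735
  [1→1.5]: (9.47+12.79)/2 × 0.5 = 5.565
  [1.5→1.75]: (12.79+14.16)/2 × 0.25 = 3.36875
  [1.75→2.75]: (14.16+18.18)/2 × 1 = 16.17
  [2.75→3.25]: (18.18+19.48)/2 × 0.5 = 9.415
  [3.25→7.25]: (19.48+21.31)/2 × 4 = 81.58
  [7.25→11.25]: (21.31+18.05)/2 × 4 = 78.72
  Sum = 199.55375 µg/mL·hr

AUC = 200 µg/mL·hr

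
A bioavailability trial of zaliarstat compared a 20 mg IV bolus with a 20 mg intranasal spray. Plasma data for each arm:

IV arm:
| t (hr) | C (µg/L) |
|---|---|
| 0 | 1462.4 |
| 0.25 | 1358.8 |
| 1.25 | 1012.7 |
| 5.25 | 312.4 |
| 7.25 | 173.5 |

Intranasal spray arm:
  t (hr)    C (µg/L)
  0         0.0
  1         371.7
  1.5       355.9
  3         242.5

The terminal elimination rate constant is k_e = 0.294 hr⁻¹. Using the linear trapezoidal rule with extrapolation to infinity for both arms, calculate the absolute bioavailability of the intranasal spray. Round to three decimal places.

F = 0.312

Trapezoidal AUC_0→7.25 (IV):
  [0→0.25]: (1462.4+1358.8)/2 × 0.25 = 352.65
  [0.25→1.25]: (1358.8+1012.7)/2 × 1 = 1185.75
  [1.25→5.25]: (1012.7+312.4)/2 × 4 = 2650.2
  [5.25→7.25]: (312.4+173.5)/2 × 2 = 485.9
  Sum = 4674.5 µg/L·hr
IV tail: 173.5/0.294 = 590.136; AUC_iv,0→∞ = 4674.5 + 590.136 = 5264.636 µg/L·hr
Trapezoidal AUC_0→3 (intranasal spray):
  [0→1]: (0.0+371.7)/2 × 1 = 185.85
  [1→1.5]: (371.7+355.9)/2 × 0.5 = 181.9
  [1.5→3]: (355.9+242.5)/2 × 1.5 = 448.8
  Sum = 816.55 µg/L·hr
intranasal spray tail: 242.5/0.294 = 824.830; AUC_ev,0→∞ = 816.55 + 824.830 = 1641.38 µg/L·hr
F = (AUC_ev/D_ev)/(AUC_iv/D_iv) = (1641.38/20)/(5264.636/20) = 82.069/263.2318 = 0.3118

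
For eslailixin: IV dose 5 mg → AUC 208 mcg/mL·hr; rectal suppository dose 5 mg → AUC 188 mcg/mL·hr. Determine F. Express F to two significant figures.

F = 0.90

F = (AUC_ev / D_ev) / (AUC_iv / D_iv)
  = (188/5) / (208/5)
  = 37.6 / 41.6 = 0.9038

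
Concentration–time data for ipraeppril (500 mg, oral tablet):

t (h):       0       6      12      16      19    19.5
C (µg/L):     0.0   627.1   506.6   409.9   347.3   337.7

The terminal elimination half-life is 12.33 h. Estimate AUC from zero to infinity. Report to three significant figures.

AUC = 14400 µg/L·h

Trapezoidal AUC_0→19.5:
  [0→6]: (0.0+627.1)/2 × 6 = 1881.3
  [6→12]: (627.1+506.6)/2 × 6 = 3401.1
  [12→16]: (506.6+409.9)/2 × 4 = 1833.0
  [16→19]: (409.9+347.3)/2 × 3 = 1135.8
  [19→19.5]: (347.3+337.7)/2 × 0.5 = 171.25
  Sum = 8422.45 µg/L·h
k_e = ln2 / t½ = 0.693147 / 12.33 = 0.0562 h^-1
Extrapolated tail: C_last / k_e = 337.7 / 0.0562 = 6008.897
AUC_0→∞ = 8422.45 + 6008.897 = 14431.347 µg/L·h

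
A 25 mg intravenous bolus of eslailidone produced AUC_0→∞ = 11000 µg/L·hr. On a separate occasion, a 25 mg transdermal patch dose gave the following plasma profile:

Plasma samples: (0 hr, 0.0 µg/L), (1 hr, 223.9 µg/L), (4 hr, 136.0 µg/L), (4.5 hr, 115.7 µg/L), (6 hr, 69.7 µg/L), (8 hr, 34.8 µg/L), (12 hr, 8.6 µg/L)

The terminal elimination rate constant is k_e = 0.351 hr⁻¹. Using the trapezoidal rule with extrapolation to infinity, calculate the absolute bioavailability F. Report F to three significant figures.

Trapezoidal AUC_0→12 (transdermal patch):
  [0→1]: (0.0+223.9)/2 × 1 = 111.95
  [1→4]: (223.9+136.0)/2 × 3 = 539.85
  [4→4.5]: (136.0+115.7)/2 × 0.5 = 62.925
  [4.5→6]: (115.7+69.7)/2 × 1.5 = 139.05
  [6→8]: (69.7+34.8)/2 × 2 = 104.5
  [8→12]: (34.8+8.6)/2 × 4 = 86.8
  Sum = 1045.075 µg/L·hr
Tail: C_last/k_e = 8.6/0.351 = 24.501
AUC_0→∞ (transdermal patch) = 1045.075 + 24.501 = 1069.576 µg/L·hr
F = (AUC_ev/D_ev)/(AUC_iv/D_iv) = (1069.576/25)/(11000/25) = 42.78304/440 = 0.0972

F = 0.0972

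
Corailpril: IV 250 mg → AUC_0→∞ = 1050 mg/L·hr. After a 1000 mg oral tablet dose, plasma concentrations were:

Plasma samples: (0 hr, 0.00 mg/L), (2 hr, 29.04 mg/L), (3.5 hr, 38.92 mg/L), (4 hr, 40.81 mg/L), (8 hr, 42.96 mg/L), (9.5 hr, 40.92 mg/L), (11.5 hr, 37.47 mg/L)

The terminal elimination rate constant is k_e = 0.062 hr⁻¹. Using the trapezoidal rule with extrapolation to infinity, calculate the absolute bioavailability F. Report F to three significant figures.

Trapezoidal AUC_0→11.5 (oral tablet):
  [0→2]: (0.00+29.04)/2 × 2 = 29.04
  [2→3.5]: (29.04+38.92)/2 × 1.5 = 50.97
  [3.5→4]: (38.92+40.81)/2 × 0.5 = 19.9325
  [4→8]: (40.81+42.96)/2 × 4 = 167.54
  [8→9.5]: (42.96+40.92)/2 × 1.5 = 62.91
  [9.5→11.5]: (40.92+37.47)/2 × 2 = 78.39
  Sum = 408.7825 mg/L·hr
Tail: C_last/k_e = 37.47/0.062 = 604.355
AUC_0→∞ (oral tablet) = 408.7825 + 604.355 = 1013.1375 mg/L·hr
F = (AUC_ev/D_ev)/(AUC_iv/D_iv) = (1013.1375/1000)/(1050/250) = 1.0131375/4.2 = 0.2412

F = 0.241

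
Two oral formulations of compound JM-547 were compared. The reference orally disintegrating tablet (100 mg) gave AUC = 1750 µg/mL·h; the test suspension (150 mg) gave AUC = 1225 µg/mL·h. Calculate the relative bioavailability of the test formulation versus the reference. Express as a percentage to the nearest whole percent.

F_rel = 47%

F_rel = (AUC_test/D_test) / (AUC_ref/D_ref)
      = (1225/150) / (1750/100)
      = 8.16667 / 17.5 = 0.4667 = 46.67%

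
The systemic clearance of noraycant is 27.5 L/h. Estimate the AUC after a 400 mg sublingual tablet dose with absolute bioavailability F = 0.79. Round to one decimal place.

AUC_0→∞ = F × Dose / CL
        = 0.79 × 400 / 27.5 = 11.4909 mg/L·h

AUC = 11.5 mg/L·h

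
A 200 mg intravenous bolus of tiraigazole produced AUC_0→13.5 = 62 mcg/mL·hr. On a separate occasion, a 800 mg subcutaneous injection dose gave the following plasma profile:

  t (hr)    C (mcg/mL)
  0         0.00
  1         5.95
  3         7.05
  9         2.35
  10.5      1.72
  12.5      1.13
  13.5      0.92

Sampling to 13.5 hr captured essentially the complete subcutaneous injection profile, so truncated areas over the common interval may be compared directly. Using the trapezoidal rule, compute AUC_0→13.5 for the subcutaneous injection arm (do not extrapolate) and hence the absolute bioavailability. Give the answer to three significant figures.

F = 0.206

Trapezoidal AUC_0→13.5 (subcutaneous injection):
  [0→1]: (0.00+5.95)/2 × 1 = 2.975
  [1→3]: (5.95+7.05)/2 × 2 = 13.0
  [3→9]: (7.05+2.35)/2 × 6 = 28.2
  [9→10.5]: (2.35+1.72)/2 × 1.5 = 3.0525
  [10.5→12.5]: (1.72+1.13)/2 × 2 = 2.85
  [12.5→13.5]: (1.13+0.92)/2 × 1 = 1.025
  Sum = 51.1025 mcg/mL·hr
F = (AUC_ev/D_ev)/(AUC_iv/D_iv) = (51.1025/800)/(62/200) = 0.063878125/0.31 = 0.2061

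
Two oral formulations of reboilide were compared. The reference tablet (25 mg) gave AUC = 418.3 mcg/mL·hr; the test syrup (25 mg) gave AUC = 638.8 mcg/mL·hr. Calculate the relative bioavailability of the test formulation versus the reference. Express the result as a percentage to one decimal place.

F_rel = (AUC_test/D_test) / (AUC_ref/D_ref)
      = (638.8/25) / (418.3/25)
      = 25.552 / 16.732 = 1.5271 = 152.71%

F_rel = 152.7%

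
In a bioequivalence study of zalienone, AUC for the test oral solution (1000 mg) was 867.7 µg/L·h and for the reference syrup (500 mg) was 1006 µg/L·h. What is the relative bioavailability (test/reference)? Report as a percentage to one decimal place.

F_rel = 43.1%

F_rel = (AUC_test/D_test) / (AUC_ref/D_ref)
      = (867.7/1000) / (1006/500)
      = 0.8677 / 2.012 = 0.4313 = 43.13%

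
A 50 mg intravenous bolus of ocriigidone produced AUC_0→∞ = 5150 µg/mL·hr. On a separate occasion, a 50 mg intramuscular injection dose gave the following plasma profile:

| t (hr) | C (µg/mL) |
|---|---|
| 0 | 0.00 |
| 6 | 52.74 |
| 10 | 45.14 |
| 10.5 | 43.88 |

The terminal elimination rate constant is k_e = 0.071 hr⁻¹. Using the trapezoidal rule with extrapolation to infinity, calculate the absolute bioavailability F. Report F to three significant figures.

Trapezoidal AUC_0→10.5 (intramuscular injection):
  [0→6]: (0.00+52.74)/2 × 6 = 158.22
  [6→10]: (52.74+45.14)/2 × 4 = 195.76
  [10→10.5]: (45.14+43.88)/2 × 0.5 = 22.255
  Sum = 376.235 µg/mL·hr
Tail: C_last/k_e = 43.88/0.071 = 618.028
AUC_0→∞ (intramuscular injection) = 376.235 + 618.028 = 994.263 µg/mL·hr
F = (AUC_ev/D_ev)/(AUC_iv/D_iv) = (994.263/50)/(5150/50) = 19.88526/103 = 0.1931

F = 0.193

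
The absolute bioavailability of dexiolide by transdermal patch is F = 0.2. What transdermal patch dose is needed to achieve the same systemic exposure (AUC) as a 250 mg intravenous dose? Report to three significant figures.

D_transdermal = 1250 mg

For equal systemic exposure: F × D_ev = D_iv
D_ev = D_iv / F = 250 / 0.2 = 1250 mg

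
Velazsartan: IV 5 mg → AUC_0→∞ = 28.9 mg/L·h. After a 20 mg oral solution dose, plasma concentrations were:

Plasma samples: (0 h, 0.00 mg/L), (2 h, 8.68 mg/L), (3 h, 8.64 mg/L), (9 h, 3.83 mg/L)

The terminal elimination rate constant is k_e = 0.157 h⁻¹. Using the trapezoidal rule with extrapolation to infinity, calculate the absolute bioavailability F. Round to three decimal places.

F = 0.685

Trapezoidal AUC_0→9 (oral solution):
  [0→2]: (0.00+8.68)/2 × 2 = 8.68
  [2→3]: (8.68+8.64)/2 × 1 = 8.66
  [3→9]: (8.64+3.83)/2 × 6 = 37.41
  Sum = 54.75 mg/L·h
Tail: C_last/k_e = 3.83/0.157 = 24.395
AUC_0→∞ (oral solution) = 54.75 + 24.395 = 79.145 mg/L·h
F = (AUC_ev/D_ev)/(AUC_iv/D_iv) = (79.145/20)/(28.9/5) = 3.95725/5.78 = 0.6846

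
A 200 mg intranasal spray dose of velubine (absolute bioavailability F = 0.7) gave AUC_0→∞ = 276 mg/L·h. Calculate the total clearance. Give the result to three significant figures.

CL = F × Dose / AUC_0→∞
   = 0.7 × 200 / 276 = 0.507246 L/h

CL = 0.507 L/h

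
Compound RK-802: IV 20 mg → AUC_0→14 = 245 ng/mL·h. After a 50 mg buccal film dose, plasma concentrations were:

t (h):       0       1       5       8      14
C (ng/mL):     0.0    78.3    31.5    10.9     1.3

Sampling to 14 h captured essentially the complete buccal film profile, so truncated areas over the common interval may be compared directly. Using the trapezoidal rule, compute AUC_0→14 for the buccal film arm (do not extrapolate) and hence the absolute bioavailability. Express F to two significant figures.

Trapezoidal AUC_0→14 (buccal film):
  [0→1]: (0.0+78.3)/2 × 1 = 39.15
  [1→5]: (78.3+31.5)/2 × 4 = 219.6
  [5→8]: (31.5+10.9)/2 × 3 = 63.6
  [8→14]: (10.9+1.3)/2 × 6 = 36.6
  Sum = 358.95 ng/mL·h
F = (AUC_ev/D_ev)/(AUC_iv/D_iv) = (358.95/50)/(245/20) = 7.179/12.25 = 0.5860

F = 0.59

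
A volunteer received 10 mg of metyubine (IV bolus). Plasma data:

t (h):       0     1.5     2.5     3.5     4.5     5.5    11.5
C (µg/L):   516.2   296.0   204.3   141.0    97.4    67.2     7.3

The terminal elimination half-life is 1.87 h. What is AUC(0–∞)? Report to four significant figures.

Trapezoidal AUC_0→11.5:
  [0→1.5]: (516.2+296.0)/2 × 1.5 = 609.15
  [1.5→2.5]: (296.0+204.3)/2 × 1 = 250.15
  [2.5→3.5]: (204.3+141.0)/2 × 1 = 172.65
  [3.5→4.5]: (141.0+97.4)/2 × 1 = 119.2
  [4.5→5.5]: (97.4+67.2)/2 × 1 = 82.3
  [5.5→11.5]: (67.2+7.3)/2 × 6 = 223.5
  Sum = 1456.95 µg/L·h
k_e = ln2 / t½ = 0.693147 / 1.87 = 0.3707 h^-1
Extrapolated tail: C_last / k_e = 7.3 / 0.3707 = 19.692
AUC_0→∞ = 1456.95 + 19.692 = 1476.642 µg/L·h

AUC = 1477 µg/L·h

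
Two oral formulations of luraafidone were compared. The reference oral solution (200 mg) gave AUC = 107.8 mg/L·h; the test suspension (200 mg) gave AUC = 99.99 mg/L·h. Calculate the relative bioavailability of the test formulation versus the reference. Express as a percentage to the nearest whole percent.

F_rel = (AUC_test/D_test) / (AUC_ref/D_ref)
      = (99.99/200) / (107.8/200)
      = 0.49995 / 0.539 = 0.9276 = 92.76%

F_rel = 93%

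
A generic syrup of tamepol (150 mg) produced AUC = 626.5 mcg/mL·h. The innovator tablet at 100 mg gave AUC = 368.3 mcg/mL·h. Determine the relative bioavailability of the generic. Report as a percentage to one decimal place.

F_rel = 113.4%

F_rel = (AUC_test/D_test) / (AUC_ref/D_ref)
      = (626.5/150) / (368.3/100)
      = 4.17667 / 3.683 = 1.1340 = 113.40%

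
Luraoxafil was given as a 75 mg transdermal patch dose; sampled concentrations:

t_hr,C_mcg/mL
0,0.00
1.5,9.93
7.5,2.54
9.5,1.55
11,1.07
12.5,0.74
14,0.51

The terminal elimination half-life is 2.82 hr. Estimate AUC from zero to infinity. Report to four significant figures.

Trapezoidal AUC_0→14:
  [0→1.5]: (0.00+9.93)/2 × 1.5 = 7.4475
  [1.5→7.5]: (9.93+2.54)/2 × 6 = 37.41
  [7.5→9.5]: (2.54+1.55)/2 × 2 = 4.09
  [9.5→11]: (1.55+1.07)/2 × 1.5 = 1.965
  [11→12.5]: (1.07+0.74)/2 × 1.5 = 1.3575
  [12.5→14]: (0.74+0.51)/2 × 1.5 = 0.9375
  Sum = 53.2075 mcg/mL·hr
k_e = ln2 / t½ = 0.693147 / 2.82 = 0.2458 hr^-1
Extrapolated tail: C_last / k_e = 0.51 / 0.2458 = 2.075
AUC_0→∞ = 53.2075 + 2.075 = 55.2825 mcg/mL·hr

AUC = 55.28 mcg/mL·hr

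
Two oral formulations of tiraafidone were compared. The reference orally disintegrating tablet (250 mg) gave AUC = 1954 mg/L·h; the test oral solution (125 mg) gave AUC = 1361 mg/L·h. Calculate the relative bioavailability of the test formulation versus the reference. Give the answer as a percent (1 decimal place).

F_rel = (AUC_test/D_test) / (AUC_ref/D_ref)
      = (1361/125) / (1954/250)
      = 10.888 / 7.816 = 1.3930 = 139.30%

F_rel = 139.3%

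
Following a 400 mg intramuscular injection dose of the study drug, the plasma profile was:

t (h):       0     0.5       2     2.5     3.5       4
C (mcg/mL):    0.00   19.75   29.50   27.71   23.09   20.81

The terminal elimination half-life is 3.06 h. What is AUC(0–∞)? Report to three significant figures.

Trapezoidal AUC_0→4:
  [0→0.5]: (0.00+19.75)/2 × 0.5 = 4.9375
  [0.5→2]: (19.75+29.50)/2 × 1.5 = 36.9375
  [2→2.5]: (29.50+27.71)/2 × 0.5 = 14.3025
  [2.5→3.5]: (27.71+23.09)/2 × 1 = 25.4
  [3.5→4]: (23.09+20.81)/2 × 0.5 = 10.975
  Sum = 92.5525 mcg/mL·h
k_e = ln2 / t½ = 0.693147 / 3.06 = 0.2265 h^-1
Extrapolated tail: C_last / k_e = 20.81 / 0.2265 = 91.876
AUC_0→∞ = 92.5525 + 91.876 = 184.4285 mcg/mL·h

AUC = 184 mcg/mL·h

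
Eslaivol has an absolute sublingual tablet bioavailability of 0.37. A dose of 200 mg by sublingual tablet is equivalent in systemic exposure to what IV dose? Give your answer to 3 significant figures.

Systemic exposure from an extravascular dose = F × D_ev, so the equivalent IV dose is F × D_ev.
D_iv = F × D_ev = 0.37 × 200 = 74 mg

D_iv = 74.0 mg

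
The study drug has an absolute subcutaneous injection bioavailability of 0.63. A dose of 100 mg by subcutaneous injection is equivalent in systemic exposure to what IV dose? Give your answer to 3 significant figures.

Systemic exposure from an extravascular dose = F × D_ev, so the equivalent IV dose is F × D_ev.
D_iv = F × D_ev = 0.63 × 100 = 63 mg

D_iv = 63.0 mg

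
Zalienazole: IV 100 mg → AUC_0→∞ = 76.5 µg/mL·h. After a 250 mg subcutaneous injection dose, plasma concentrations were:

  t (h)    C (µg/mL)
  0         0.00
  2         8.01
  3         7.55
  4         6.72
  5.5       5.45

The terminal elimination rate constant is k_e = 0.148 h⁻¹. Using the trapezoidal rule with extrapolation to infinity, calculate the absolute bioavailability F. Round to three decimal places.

Trapezoidal AUC_0→5.5 (subcutaneous injection):
  [0→2]: (0.00+8.01)/2 × 2 = 8.01
  [2→3]: (8.01+7.55)/2 × 1 = 7.78
  [3→4]: (7.55+6.72)/2 × 1 = 7.135
  [4→5.5]: (6.72+5.45)/2 × 1.5 = 9.1275
  Sum = 32.0525 µg/mL·h
Tail: C_last/k_e = 5.45/0.148 = 36.824
AUC_0→∞ (subcutaneous injection) = 32.0525 + 36.824 = 68.8765 µg/mL·h
F = (AUC_ev/D_ev)/(AUC_iv/D_iv) = (68.8765/250)/(76.5/100) = 0.275506/0.765 = 0.3601

F = 0.360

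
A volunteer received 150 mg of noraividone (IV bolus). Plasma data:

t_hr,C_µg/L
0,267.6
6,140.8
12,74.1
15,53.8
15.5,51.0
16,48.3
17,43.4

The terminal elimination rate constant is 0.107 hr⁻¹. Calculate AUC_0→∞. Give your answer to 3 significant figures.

AUC = 2560 µg/L·hr

Trapezoidal AUC_0→17:
  [0→6]: (267.6+140.8)/2 × 6 = 1225.2
  [6→12]: (140.8+74.1)/2 × 6 = 644.7
  [12→15]: (74.1+53.8)/2 × 3 = 191.85
  [15→15.5]: (53.8+51.0)/2 × 0.5 = 26.2
  [15.5→16]: (51.0+48.3)/2 × 0.5 = 24.825
  [16→17]: (48.3+43.4)/2 × 1 = 45.85
  Sum = 2158.625 µg/L·hr
Extrapolated tail: C_last / k_e = 43.4 / 0.107 = 405.607
AUC_0→∞ = 2158.625 + 405.607 = 2564.232 µg/L·hr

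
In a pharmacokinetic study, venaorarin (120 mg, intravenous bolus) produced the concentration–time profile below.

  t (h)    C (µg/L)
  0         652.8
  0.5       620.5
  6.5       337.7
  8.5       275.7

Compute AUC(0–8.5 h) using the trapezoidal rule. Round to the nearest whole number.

Trapezoidal AUC_0→8.5:
  [0→0.5]: (652.8+620.5)/2 × 0.5 = 318.325
  [0.5→6.5]: (620.5+337.7)/2 × 6 = 2874.6
  [6.5→8.5]: (337.7+275.7)/2 × 2 = 613.4
  Sum = 3806.325 µg/L·h

AUC = 3806 µg/L·h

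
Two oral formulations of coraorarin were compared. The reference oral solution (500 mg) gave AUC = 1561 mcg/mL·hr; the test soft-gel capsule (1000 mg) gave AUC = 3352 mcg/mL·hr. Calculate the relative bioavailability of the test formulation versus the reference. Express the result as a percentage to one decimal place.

F_rel = (AUC_test/D_test) / (AUC_ref/D_ref)
      = (3352/1000) / (1561/500)
      = 3.352 / 3.122 = 1.0737 = 107.37%

F_rel = 107.4%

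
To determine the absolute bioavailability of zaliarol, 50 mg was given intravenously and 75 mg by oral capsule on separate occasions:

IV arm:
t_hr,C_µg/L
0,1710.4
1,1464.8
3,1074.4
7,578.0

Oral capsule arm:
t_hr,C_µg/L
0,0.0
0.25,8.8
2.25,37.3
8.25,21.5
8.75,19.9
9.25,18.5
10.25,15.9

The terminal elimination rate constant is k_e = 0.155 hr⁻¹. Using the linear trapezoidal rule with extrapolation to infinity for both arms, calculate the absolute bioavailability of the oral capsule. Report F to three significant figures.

Trapezoidal AUC_0→7 (IV):
  [0→1]: (1710.4+1464.8)/2 × 1 = 1587.6
  [1→3]: (1464.8+1074.4)/2 × 2 = 2539.2
  [3→7]: (1074.4+578.0)/2 × 4 = 3304.8
  Sum = 7431.6 µg/L·hr
IV tail: 578.0/0.155 = 3729.032; AUC_iv,0→∞ = 7431.6 + 3729.032 = 11160.632 µg/L·hr
Trapezoidal AUC_0→10.25 (oral capsule):
  [0→0.25]: (0.0+8.8)/2 × 0.25 = 1.1
  [0.25→2.25]: (8.8+37.3)/2 × 2 = 46.1
  [2.25→8.25]: (37.3+21.5)/2 × 6 = 176.4
  [8.25→8.75]: (21.5+19.9)/2 × 0.5 = 10.35
  [8.75→9.25]: (19.9+18.5)/2 × 0.5 = 9.6
  [9.25→10.25]: (18.5+15.9)/2 × 1 = 17.2
  Sum = 260.75 µg/L·hr
oral capsule tail: 15.9/0.155 = 102.581; AUC_ev,0→∞ = 260.75 + 102.581 = 363.331 µg/L·hr
F = (AUC_ev/D_ev)/(AUC_iv/D_iv) = (363.331/75)/(11160.632/50) = 4.84441/223.21264 = 0.0217

F = 0.0217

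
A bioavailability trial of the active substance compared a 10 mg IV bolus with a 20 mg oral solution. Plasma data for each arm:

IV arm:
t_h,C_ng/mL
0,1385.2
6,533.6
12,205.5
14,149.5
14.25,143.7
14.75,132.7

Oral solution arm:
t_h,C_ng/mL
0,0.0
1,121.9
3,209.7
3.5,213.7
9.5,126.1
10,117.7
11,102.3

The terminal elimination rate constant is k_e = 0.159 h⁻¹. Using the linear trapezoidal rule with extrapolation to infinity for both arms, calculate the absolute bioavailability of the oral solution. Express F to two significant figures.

Trapezoidal AUC_0→14.75 (IV):
  [0→6]: (1385.2+533.6)/2 × 6 = 5756.4
  [6→12]: (533.6+205.5)/2 × 6 = 2217.3
  [12→14]: (205.5+149.5)/2 × 2 = 355.0
  [14→14.25]: (149.5+143.7)/2 × 0.25 = 36.65
  [14.25→14.75]: (143.7+132.7)/2 × 0.5 = 69.1
  Sum = 8434.45 ng/mL·h
IV tail: 132.7/0.159 = 834.591; AUC_iv,0→∞ = 8434.45 + 834.591 = 9269.041 ng/mL·h
Trapezoidal AUC_0→11 (oral solution):
  [0→1]: (0.0+121.9)/2 × 1 = 60.95
  [1→3]: (121.9+209.7)/2 × 2 = 331.6
  [3→3.5]: (209.7+213.7)/2 × 0.5 = 105.85
  [3.5→9.5]: (213.7+126.1)/2 × 6 = 1019.4
  [9.5→10]: (126.1+117.7)/2 × 0.5 = 60.95
  [10→11]: (117.7+102.3)/2 × 1 = 110.0
  Sum = 1688.75 ng/mL·h
oral solution tail: 102.3/0.159 = 643.396; AUC_ev,0→∞ = 1688.75 + 643.396 = 2332.146 ng/mL·h
F = (AUC_ev/D_ev)/(AUC_iv/D_iv) = (2332.146/20)/(9269.041/10) = 116.6073/926.9041 = 0.1258

F = 0.13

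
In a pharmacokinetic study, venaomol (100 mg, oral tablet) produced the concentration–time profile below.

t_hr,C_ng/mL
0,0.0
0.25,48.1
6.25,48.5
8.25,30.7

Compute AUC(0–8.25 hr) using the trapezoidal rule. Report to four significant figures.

Trapezoidal AUC_0→8.25:
  [0→0.25]: (0.0+48.1)/2 × 0.25 = 6.0125
  [0.25→6.25]: (48.1+48.5)/2 × 6 = 289.8
  [6.25→8.25]: (48.5+30.7)/2 × 2 = 79.2
  Sum = 375.0125 ng/mL·hr

AUC = 375.0 ng/mL·hr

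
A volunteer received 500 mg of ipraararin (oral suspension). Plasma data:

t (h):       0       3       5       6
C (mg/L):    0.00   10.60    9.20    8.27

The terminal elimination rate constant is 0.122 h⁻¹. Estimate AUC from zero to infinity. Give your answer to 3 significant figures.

AUC = 112 mg/L·h

Trapezoidal AUC_0→6:
  [0→3]: (0.00+10.60)/2 × 3 = 15.9
  [3→5]: (10.60+9.20)/2 × 2 = 19.8
  [5→6]: (9.20+8.27)/2 × 1 = 8.735
  Sum = 44.435 mg/L·h
Extrapolated tail: C_last / k_e = 8.27 / 0.122 = 67.787
AUC_0→∞ = 44.435 + 67.787 = 112.222 mg/L·h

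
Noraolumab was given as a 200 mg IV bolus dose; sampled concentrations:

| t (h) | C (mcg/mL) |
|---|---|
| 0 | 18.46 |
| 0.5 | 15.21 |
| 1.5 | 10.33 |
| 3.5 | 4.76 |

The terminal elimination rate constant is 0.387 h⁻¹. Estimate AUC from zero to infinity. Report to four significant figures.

Trapezoidal AUC_0→3.5:
  [0→0.5]: (18.46+15.21)/2 × 0.5 = 8.4175
  [0.5→1.5]: (15.21+10.33)/2 × 1 = 12.77
  [1.5→3.5]: (10.33+4.76)/2 × 2 = 15.09
  Sum = 36.2775 mcg/mL·h
Extrapolated tail: C_last / k_e = 4.76 / 0.387 = 12.300
AUC_0→∞ = 36.2775 + 12.300 = 48.5775 mcg/mL·h

AUC = 48.58 mcg/mL·h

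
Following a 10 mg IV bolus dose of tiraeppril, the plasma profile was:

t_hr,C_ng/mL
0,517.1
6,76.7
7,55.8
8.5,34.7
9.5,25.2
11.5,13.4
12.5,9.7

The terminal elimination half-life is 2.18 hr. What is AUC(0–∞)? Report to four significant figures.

Trapezoidal AUC_0→12.5:
  [0→6]: (517.1+76.7)/2 × 6 = 1781.4
  [6→7]: (76.7+55.8)/2 × 1 = 66.25
  [7→8.5]: (55.8+34.7)/2 × 1.5 = 67.875
  [8.5→9.5]: (34.7+25.2)/2 × 1 = 29.95
  [9.5→11.5]: (25.2+13.4)/2 × 2 = 38.6
  [11.5→12.5]: (13.4+9.7)/2 × 1 = 11.55
  Sum = 1995.625 ng/mL·hr
k_e = ln2 / t½ = 0.693147 / 2.18 = 0.3180 hr^-1
Extrapolated tail: C_last / k_e = 9.7 / 0.318 = 30.503
AUC_0→∞ = 1995.625 + 30.503 = 2026.128 ng/mL·hr

AUC = 2026 ng/mL·hr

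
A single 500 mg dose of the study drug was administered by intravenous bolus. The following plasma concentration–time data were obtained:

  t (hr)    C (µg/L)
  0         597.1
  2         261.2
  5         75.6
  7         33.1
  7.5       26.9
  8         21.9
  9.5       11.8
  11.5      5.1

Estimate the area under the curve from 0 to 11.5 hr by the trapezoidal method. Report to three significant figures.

Trapezoidal AUC_0→11.5:
  [0→2]: (597.1+261.2)/2 × 2 = 858.3
  [2→5]: (261.2+75.6)/2 × 3 = 505.2
  [5→7]: (75.6+33.1)/2 × 2 = 108.7
  [7→7.5]: (33.1+26.9)/2 × 0.5 = 15.0
  [7.5→8]: (26.9+21.9)/2 × 0.5 = 12.2
  [8→9.5]: (21.9+11.8)/2 × 1.5 = 25.275
  [9.5→11.5]: (11.8+5.1)/2 × 2 = 16.9
  Sum = 1541.575 µg/L·hr

AUC = 1540 µg/L·hr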